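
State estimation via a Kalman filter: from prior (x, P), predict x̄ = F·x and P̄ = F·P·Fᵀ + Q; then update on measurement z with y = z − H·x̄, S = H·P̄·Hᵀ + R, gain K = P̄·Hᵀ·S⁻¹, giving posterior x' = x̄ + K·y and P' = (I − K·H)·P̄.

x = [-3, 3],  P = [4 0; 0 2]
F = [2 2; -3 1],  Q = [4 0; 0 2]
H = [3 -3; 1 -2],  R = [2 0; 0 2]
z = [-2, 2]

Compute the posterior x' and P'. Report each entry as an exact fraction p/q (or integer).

x̄ = F·x = [0, 12]
P̄ = F·P·Fᵀ + Q = [28 -20; -20 40]
y = z − H·x̄ = [34, 26]
S = H·P̄·Hᵀ + R = [974 504; 504 270]
K = P̄·Hᵀ·S⁻¹ = [128/249 -1586/2241; 50/249 -1670/2241]
x' = x̄ + K·y = [-2068/2241, -1228/2241]
P' = (I − K·H)·P̄ = [4708/2241 3940/2241; 3940/2241 3640/2241]

x' = [-2068/2241, -1228/2241]
P' = [4708/2241 3940/2241; 3940/2241 3640/2241]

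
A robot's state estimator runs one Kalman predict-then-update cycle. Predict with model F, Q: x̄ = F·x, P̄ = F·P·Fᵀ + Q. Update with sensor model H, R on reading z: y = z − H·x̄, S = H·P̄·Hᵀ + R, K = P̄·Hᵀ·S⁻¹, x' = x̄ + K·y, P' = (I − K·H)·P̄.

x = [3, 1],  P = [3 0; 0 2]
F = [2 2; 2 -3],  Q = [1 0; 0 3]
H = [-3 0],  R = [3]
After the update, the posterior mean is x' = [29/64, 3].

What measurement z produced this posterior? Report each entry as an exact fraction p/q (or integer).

x̄ = F·x = [8, 3]
P̄ = F·P·Fᵀ + Q = [21 0; 0 33]
S = H·P̄·Hᵀ + R = [192]
K = P̄·Hᵀ·S⁻¹ = [-21/64; 0]
x' − x̄ = [-483/64, 0] = K·y
y = (KᵀK)⁻¹·Kᵀ·(x' − x̄) = [23]
z = y + H·x̄ = [23] + [-24] = [-1]

z = [-1]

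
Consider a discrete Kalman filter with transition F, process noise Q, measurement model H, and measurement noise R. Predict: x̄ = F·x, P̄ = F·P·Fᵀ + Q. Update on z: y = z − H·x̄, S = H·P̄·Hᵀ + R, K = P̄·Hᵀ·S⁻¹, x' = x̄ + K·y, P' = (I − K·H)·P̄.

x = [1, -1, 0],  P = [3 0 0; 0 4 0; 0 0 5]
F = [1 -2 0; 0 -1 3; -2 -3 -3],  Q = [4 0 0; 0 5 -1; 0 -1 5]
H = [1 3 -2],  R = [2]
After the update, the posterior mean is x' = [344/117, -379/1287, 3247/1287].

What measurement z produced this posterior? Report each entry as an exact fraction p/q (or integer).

z = [-3]

x̄ = F·x = [3, 1, 1]
P̄ = F·P·Fᵀ + Q = [23 8 18; 8 54 -34; 18 -34 98]
S = H·P̄·Hᵀ + R = [1287]
K = P̄·Hᵀ·S⁻¹ = [1/117; 238/1287; -280/1287]
x' − x̄ = [-7/117, -1666/1287, 1960/1287] = K·y
y = (KᵀK)⁻¹·Kᵀ·(x' − x̄) = [-7]
z = y + H·x̄ = [-7] + [4] = [-3]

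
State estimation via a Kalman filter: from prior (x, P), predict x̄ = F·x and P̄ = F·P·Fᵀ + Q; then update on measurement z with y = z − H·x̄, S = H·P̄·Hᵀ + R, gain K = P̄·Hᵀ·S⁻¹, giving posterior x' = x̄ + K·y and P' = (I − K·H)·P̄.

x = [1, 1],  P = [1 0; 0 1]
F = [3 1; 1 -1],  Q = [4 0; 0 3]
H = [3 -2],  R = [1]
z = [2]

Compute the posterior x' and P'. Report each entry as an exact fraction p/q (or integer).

x̄ = F·x = [4, 0]
P̄ = F·P·Fᵀ + Q = [14 2; 2 5]
y = z − H·x̄ = [-10]
S = H·P̄·Hᵀ + R = [123]
K = P̄·Hᵀ·S⁻¹ = [38/123; -4/123]
x' = x̄ + K·y = [112/123, 40/123]
P' = (I − K·H)·P̄ = [278/123 398/123; 398/123 599/123]

x' = [112/123, 40/123]
P' = [278/123 398/123; 398/123 599/123]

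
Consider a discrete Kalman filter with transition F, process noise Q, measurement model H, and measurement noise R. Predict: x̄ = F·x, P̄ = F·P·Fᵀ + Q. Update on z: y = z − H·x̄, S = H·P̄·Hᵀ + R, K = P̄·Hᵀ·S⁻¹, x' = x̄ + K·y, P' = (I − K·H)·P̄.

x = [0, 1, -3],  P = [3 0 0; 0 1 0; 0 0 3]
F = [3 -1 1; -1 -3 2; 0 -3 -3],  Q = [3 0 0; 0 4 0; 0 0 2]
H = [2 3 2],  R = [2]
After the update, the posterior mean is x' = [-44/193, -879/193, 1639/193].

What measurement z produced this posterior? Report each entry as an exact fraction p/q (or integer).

z = [3]

x̄ = F·x = [-4, -9, 6]
P̄ = F·P·Fᵀ + Q = [34 0 -6; 0 28 -9; -6 -9 38]
S = H·P̄·Hᵀ + R = [386]
K = P̄·Hᵀ·S⁻¹ = [28/193; 33/193; 37/386]
x' − x̄ = [728/193, 858/193, 481/193] = K·y
y = (KᵀK)⁻¹·Kᵀ·(x' − x̄) = [26]
z = y + H·x̄ = [26] + [-23] = [3]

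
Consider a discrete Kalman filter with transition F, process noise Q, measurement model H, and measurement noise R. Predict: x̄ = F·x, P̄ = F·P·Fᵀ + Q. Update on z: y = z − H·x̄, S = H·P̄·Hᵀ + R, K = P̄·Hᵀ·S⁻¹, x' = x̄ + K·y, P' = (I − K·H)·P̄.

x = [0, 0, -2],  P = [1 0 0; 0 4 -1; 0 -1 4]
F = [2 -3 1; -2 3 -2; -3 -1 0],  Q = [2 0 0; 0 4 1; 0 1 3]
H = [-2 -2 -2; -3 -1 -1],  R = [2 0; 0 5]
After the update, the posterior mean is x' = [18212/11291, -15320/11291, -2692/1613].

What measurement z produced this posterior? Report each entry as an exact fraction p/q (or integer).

z = [3, -2]

x̄ = F·x = [-2, 4, 0]
P̄ = F·P·Fᵀ + Q = [52 -57 7; -57 72 -7; 7 -7 16]
S = H·P̄·Hᵀ + R = [106 60; 60 247]
K = P̄·Hᵀ·S⁻¹ = [2686/11291 -5498/11291; -5156/11291 6098/11291; -436/1613 -90/1613]
x' − x̄ = [40794/11291, -60484/11291, -2692/1613] = K·y
y = (KᵀK)⁻¹·Kᵀ·(x' − x̄) = [7, -4]
z = y + H·x̄ = [7, -4] + [-4, 2] = [3, -2]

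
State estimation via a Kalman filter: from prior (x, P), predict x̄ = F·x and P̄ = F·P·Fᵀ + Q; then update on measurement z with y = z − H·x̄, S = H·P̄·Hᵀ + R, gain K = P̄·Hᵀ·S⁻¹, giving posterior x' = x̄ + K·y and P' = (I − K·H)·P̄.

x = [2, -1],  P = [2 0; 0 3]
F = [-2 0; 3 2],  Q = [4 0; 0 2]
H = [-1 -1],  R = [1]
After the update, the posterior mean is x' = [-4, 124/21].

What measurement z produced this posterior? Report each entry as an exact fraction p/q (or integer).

x̄ = F·x = [-4, 4]
P̄ = F·P·Fᵀ + Q = [12 -12; -12 32]
S = H·P̄·Hᵀ + R = [21]
K = P̄·Hᵀ·S⁻¹ = [0; -20/21]
x' − x̄ = [0, 40/21] = K·y
y = (KᵀK)⁻¹·Kᵀ·(x' − x̄) = [-2]
z = y + H·x̄ = [-2] + [0] = [-2]

z = [-2]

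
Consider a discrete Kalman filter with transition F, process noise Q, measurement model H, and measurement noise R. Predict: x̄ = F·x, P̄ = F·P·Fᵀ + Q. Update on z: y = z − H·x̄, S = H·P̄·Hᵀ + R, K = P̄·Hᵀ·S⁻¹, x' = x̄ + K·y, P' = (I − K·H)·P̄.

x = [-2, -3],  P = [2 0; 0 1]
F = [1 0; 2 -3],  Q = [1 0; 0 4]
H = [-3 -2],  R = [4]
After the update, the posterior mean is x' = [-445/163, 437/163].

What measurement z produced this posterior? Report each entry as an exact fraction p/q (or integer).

z = [3]

x̄ = F·x = [-2, 5]
P̄ = F·P·Fᵀ + Q = [3 4; 4 21]
S = H·P̄·Hᵀ + R = [163]
K = P̄·Hᵀ·S⁻¹ = [-17/163; -54/163]
x' − x̄ = [-119/163, -378/163] = K·y
y = (KᵀK)⁻¹·Kᵀ·(x' − x̄) = [7]
z = y + H·x̄ = [7] + [-4] = [3]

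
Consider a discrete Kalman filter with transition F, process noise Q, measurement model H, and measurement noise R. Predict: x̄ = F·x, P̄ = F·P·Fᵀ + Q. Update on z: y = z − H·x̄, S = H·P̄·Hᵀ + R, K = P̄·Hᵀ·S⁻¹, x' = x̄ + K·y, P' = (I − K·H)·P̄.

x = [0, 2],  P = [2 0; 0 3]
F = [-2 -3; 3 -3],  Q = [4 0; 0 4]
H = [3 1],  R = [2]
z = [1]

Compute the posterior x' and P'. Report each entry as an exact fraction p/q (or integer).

x' = [29/41, -301/246]
P' = [147/41 -419/41; -419/41 3818/123]

x̄ = F·x = [-6, -6]
P̄ = F·P·Fᵀ + Q = [39 15; 15 49]
y = z − H·x̄ = [25]
S = H·P̄·Hᵀ + R = [492]
K = P̄·Hᵀ·S⁻¹ = [11/41; 47/246]
x' = x̄ + K·y = [29/41, -301/246]
P' = (I − K·H)·P̄ = [147/41 -419/41; -419/41 3818/123]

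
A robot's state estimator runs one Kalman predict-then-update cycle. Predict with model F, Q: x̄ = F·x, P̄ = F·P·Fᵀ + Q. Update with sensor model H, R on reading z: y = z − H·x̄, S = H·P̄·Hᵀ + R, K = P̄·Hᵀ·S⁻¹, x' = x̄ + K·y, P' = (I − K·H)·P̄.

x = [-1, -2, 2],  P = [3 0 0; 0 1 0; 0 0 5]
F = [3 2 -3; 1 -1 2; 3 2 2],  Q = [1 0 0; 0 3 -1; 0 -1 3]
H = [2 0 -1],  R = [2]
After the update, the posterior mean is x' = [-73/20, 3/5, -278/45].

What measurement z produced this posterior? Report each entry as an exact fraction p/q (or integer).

x̄ = F·x = [-13, 5, -3]
P̄ = F·P·Fᵀ + Q = [77 -23 1; -23 27 26; 1 26 54]
S = H·P̄·Hᵀ + R = [360]
K = P̄·Hᵀ·S⁻¹ = [17/40; -1/5; -13/90]
x' − x̄ = [187/20, -22/5, -143/45] = K·y
y = (KᵀK)⁻¹·Kᵀ·(x' − x̄) = [22]
z = y + H·x̄ = [22] + [-23] = [-1]

z = [-1]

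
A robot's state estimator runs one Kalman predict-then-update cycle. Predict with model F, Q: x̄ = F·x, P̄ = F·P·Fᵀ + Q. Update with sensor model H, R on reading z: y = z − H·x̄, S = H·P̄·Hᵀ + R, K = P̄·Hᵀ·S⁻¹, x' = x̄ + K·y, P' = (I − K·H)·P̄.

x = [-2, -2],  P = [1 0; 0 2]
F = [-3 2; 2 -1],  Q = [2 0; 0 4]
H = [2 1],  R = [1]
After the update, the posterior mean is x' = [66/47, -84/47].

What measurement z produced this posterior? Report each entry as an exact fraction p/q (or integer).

z = [1]

x̄ = F·x = [2, -2]
P̄ = F·P·Fᵀ + Q = [19 -10; -10 10]
S = H·P̄·Hᵀ + R = [47]
K = P̄·Hᵀ·S⁻¹ = [28/47; -10/47]
x' − x̄ = [-28/47, 10/47] = K·y
y = (KᵀK)⁻¹·Kᵀ·(x' − x̄) = [-1]
z = y + H·x̄ = [-1] + [2] = [1]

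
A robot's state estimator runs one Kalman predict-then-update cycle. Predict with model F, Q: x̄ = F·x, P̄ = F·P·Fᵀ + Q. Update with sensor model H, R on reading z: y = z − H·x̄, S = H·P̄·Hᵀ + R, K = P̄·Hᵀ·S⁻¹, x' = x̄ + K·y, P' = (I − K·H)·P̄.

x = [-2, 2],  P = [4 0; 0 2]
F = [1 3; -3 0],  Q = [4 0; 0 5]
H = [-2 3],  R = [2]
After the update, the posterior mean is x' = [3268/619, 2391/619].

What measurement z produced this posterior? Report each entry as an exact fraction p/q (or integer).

z = [1]

x̄ = F·x = [4, 6]
P̄ = F·P·Fᵀ + Q = [26 -12; -12 41]
S = H·P̄·Hᵀ + R = [619]
K = P̄·Hᵀ·S⁻¹ = [-88/619; 147/619]
x' − x̄ = [792/619, -1323/619] = K·y
y = (KᵀK)⁻¹·Kᵀ·(x' − x̄) = [-9]
z = y + H·x̄ = [-9] + [10] = [1]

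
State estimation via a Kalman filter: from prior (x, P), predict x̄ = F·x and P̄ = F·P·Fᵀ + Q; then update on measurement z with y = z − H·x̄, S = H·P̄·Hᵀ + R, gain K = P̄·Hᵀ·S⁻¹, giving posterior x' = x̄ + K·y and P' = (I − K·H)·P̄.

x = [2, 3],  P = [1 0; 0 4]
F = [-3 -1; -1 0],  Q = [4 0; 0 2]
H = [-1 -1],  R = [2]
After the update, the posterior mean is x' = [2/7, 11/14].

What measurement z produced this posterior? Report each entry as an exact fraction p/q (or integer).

z = [-2]

x̄ = F·x = [-9, -2]
P̄ = F·P·Fᵀ + Q = [17 3; 3 3]
S = H·P̄·Hᵀ + R = [28]
K = P̄·Hᵀ·S⁻¹ = [-5/7; -3/14]
x' − x̄ = [65/7, 39/14] = K·y
y = (KᵀK)⁻¹·Kᵀ·(x' − x̄) = [-13]
z = y + H·x̄ = [-13] + [11] = [-2]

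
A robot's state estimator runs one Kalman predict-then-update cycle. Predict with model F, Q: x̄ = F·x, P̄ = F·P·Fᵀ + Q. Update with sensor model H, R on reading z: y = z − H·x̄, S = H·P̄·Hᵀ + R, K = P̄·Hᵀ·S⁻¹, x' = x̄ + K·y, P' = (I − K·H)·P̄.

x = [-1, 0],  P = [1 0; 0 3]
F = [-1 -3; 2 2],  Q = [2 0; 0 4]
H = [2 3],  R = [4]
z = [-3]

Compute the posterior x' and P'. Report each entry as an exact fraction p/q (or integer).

x' = [1, -27/16]
P' = [30 -20; -20 55/4]

x̄ = F·x = [1, -2]
P̄ = F·P·Fᵀ + Q = [30 -20; -20 20]
y = z − H·x̄ = [1]
S = H·P̄·Hᵀ + R = [64]
K = P̄·Hᵀ·S⁻¹ = [0; 5/16]
x' = x̄ + K·y = [1, -27/16]
P' = (I − K·H)·P̄ = [30 -20; -20 55/4]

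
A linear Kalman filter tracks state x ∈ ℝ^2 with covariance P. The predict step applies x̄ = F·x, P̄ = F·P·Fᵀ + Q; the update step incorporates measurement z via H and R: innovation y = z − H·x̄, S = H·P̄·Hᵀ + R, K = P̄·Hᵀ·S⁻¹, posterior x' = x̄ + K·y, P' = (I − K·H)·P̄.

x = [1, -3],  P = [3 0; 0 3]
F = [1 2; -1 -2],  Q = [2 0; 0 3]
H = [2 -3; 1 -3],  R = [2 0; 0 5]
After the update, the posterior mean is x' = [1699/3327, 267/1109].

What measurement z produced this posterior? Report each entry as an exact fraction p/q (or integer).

z = [1, -2]

x̄ = F·x = [-5, 5]
P̄ = F·P·Fᵀ + Q = [17 -15; -15 18]
S = H·P̄·Hᵀ + R = [412 331; 331 274]
K = P̄·Hᵀ·S⁻¹ = [1124/3327 -605/3327; -59/1109 -208/1109]
x' − x̄ = [18334/3327, -5278/1109] = K·y
y = (KᵀK)⁻¹·Kᵀ·(x' − x̄) = [26, 18]
z = y + H·x̄ = [26, 18] + [-25, -20] = [1, -2]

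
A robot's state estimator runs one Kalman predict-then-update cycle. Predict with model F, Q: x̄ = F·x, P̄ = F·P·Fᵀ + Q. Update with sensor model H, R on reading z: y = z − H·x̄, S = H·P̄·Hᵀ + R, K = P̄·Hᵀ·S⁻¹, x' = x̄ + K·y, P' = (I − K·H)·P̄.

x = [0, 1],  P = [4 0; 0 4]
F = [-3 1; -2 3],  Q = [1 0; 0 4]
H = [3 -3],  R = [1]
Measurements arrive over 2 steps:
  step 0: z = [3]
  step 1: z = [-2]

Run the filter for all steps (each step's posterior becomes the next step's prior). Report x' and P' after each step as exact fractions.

step 0: x' = [361/226, 69/113], P' = [9041/226 4518/113; 4518/113 4528/113]
step 1: x' = [-2053206/743077, -1557335/743077], P' = [1872219/743077 1817802/743077; 1817802/743077 1845924/743077]

step 0: x̄ = F·x = [1, 3]
step 0: P̄ = F·P·Fᵀ + Q = [41 36; 36 56]
step 0: y = z − H·x̄ = [9]
step 0: S = H·P̄·Hᵀ + R = [226]
step 0: K = P̄·Hᵀ·S⁻¹ = [15/226; -30/113]
step 0: x' = x̄ + K·y = [361/226, 69/113]
step 0: P' = (I − K·H)·P̄ = [9041/226 4518/113; 4518/113 4528/113]
step 1: x̄ = F·x = [-945/226, -154/113]
step 1: P̄ = F·P·Fᵀ + Q = [36435/226 -8991/113; -8991/113 5070/113]
step 1: y = z − H·x̄ = [1459/226]
step 1: S = H·P̄·Hᵀ + R = [743077/226]
step 1: K = P̄·Hᵀ·S⁻¹ = [163251/743077; -84366/743077]
step 1: x' = x̄ + K·y = [-2053206/743077, -1557335/743077]
step 1: P' = (I − K·H)·P̄ = [1872219/743077 1817802/743077; 1817802/743077 1845924/743077]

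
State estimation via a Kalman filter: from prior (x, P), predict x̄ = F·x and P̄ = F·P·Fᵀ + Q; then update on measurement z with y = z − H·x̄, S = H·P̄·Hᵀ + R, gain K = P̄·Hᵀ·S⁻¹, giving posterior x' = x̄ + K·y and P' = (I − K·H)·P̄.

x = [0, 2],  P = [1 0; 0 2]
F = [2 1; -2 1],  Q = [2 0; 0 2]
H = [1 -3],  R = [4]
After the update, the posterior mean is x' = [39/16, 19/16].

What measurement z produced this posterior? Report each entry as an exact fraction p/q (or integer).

z = [-1]

x̄ = F·x = [2, 2]
P̄ = F·P·Fᵀ + Q = [8 -2; -2 8]
S = H·P̄·Hᵀ + R = [96]
K = P̄·Hᵀ·S⁻¹ = [7/48; -13/48]
x' − x̄ = [7/16, -13/16] = K·y
y = (KᵀK)⁻¹·Kᵀ·(x' − x̄) = [3]
z = y + H·x̄ = [3] + [-4] = [-1]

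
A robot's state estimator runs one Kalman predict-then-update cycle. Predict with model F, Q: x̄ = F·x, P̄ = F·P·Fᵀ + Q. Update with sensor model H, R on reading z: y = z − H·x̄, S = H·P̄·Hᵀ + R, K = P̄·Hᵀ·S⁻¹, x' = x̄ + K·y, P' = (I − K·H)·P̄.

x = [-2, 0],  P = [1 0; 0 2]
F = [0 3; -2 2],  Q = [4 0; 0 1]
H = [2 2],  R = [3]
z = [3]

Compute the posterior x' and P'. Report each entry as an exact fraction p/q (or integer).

x̄ = F·x = [0, 4]
P̄ = F·P·Fᵀ + Q = [22 12; 12 13]
y = z − H·x̄ = [-5]
S = H·P̄·Hᵀ + R = [239]
K = P̄·Hᵀ·S⁻¹ = [68/239; 50/239]
x' = x̄ + K·y = [-340/239, 706/239]
P' = (I − K·H)·P̄ = [634/239 -532/239; -532/239 607/239]

x' = [-340/239, 706/239]
P' = [634/239 -532/239; -532/239 607/239]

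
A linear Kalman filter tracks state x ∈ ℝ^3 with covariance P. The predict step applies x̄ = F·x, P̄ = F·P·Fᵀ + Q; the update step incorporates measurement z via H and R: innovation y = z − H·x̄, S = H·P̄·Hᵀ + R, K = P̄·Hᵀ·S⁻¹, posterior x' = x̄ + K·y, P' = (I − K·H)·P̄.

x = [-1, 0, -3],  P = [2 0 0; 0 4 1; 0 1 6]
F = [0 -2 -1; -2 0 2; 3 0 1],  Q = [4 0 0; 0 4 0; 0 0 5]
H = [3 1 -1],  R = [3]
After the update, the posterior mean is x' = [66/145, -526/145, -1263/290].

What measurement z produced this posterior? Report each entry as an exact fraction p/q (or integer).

z = [2]

x̄ = F·x = [3, -4, -6]
P̄ = F·P·Fᵀ + Q = [30 -16 -8; -16 36 0; -8 0 29]
S = H·P̄·Hᵀ + R = [290]
K = P̄·Hᵀ·S⁻¹ = [41/145; -6/145; -53/290]
x' − x̄ = [-369/145, 54/145, 477/290] = K·y
y = (KᵀK)⁻¹·Kᵀ·(x' − x̄) = [-9]
z = y + H·x̄ = [-9] + [11] = [2]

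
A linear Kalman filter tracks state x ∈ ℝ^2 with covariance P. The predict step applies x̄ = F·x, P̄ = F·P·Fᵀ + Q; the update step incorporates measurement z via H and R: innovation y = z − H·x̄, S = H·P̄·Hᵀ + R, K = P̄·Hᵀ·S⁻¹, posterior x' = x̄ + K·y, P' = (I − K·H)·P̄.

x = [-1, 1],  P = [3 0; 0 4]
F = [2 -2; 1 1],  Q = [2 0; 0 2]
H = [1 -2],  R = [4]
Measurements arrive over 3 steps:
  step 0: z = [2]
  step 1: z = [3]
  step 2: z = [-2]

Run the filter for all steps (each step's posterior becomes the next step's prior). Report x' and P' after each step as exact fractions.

step 0: x' = [-18/13, -20/13], P' = [592/39 262/39; 262/39 151/39]
step 1: x' = [1733/1481, -1478/1481], P' = [27816/1481 14718/1481; 14718/1481 9167/1481]
step 2: x' = [162376/27901, 106131/27901], P' = [1293632/83703 688262/83703; 688262/83703 445595/83703]

step 0: x̄ = F·x = [-4, 0]
step 0: P̄ = F·P·Fᵀ + Q = [30 -2; -2 9]
step 0: y = z − H·x̄ = [6]
step 0: S = H·P̄·Hᵀ + R = [78]
step 0: K = P̄·Hᵀ·S⁻¹ = [17/39; -10/39]
step 0: x' = x̄ + K·y = [-18/13, -20/13]
step 0: P' = (I − K·H)·P̄ = [592/39 262/39; 262/39 151/39]
step 1: x̄ = F·x = [4/13, -38/13]
step 1: P̄ = F·P·Fᵀ + Q = [318/13 294/13; 294/13 1345/39]
step 1: y = z − H·x̄ = [-41/13]
step 1: S = H·P̄·Hᵀ + R = [2962/39]
step 1: K = P̄·Hᵀ·S⁻¹ = [-405/1481; -904/1481]
step 1: x' = x̄ + K·y = [1733/1481, -1478/1481]
step 1: P' = (I − K·H)·P̄ = [27816/1481 14718/1481; 14718/1481 9167/1481]
step 2: x̄ = F·x = [6422/1481, 255/1481]
step 2: P̄ = F·P·Fᵀ + Q = [33150/1481 37298/1481; 37298/1481 69381/1481]
step 2: y = z − H·x̄ = [-8874/1481]
step 2: S = H·P̄·Hᵀ + R = [167406/1481]
step 2: K = P̄·Hᵀ·S⁻¹ = [-20723/83703; -50732/83703]
step 2: x' = x̄ + K·y = [162376/27901, 106131/27901]
step 2: P' = (I − K·H)·P̄ = [1293632/83703 688262/83703; 688262/83703 445595/83703]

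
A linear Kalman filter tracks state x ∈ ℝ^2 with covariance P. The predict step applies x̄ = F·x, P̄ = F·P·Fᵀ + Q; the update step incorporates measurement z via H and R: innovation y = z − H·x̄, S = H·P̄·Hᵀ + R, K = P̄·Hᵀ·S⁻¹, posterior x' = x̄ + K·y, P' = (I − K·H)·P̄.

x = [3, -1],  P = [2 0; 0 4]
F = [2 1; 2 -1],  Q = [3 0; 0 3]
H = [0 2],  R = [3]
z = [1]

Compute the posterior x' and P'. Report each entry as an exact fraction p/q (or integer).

x̄ = F·x = [5, 7]
P̄ = F·P·Fᵀ + Q = [15 4; 4 15]
y = z − H·x̄ = [-13]
S = H·P̄·Hᵀ + R = [63]
K = P̄·Hᵀ·S⁻¹ = [8/63; 10/21]
x' = x̄ + K·y = [211/63, 17/21]
P' = (I − K·H)·P̄ = [881/63 4/21; 4/21 5/7]

x' = [211/63, 17/21]
P' = [881/63 4/21; 4/21 5/7]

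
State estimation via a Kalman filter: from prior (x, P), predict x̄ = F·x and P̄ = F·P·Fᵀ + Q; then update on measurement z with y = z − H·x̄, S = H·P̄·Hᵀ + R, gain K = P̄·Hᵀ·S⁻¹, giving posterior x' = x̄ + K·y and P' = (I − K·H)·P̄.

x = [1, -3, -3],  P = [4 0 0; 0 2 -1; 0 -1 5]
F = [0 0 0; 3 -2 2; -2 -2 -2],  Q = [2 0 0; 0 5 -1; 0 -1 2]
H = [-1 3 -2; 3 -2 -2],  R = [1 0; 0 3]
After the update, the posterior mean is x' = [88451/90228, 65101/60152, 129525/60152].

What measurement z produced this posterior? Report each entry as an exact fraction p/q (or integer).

x̄ = F·x = [0, 3, 10]
P̄ = F·P·Fᵀ + Q = [2 0 0; 0 77 -37; 0 -37 38]
S = H·P̄·Hᵀ + R = [1292 -242; -242 185]
K = P̄·Hᵀ·S⁻¹ = [541/90228 1817/45114; 12355/60152 -4925/30076; -11693/60152 -7973/30076]
x' − x̄ = [88451/90228, -115355/60152, -471995/60152] = K·y
y = (KᵀK)⁻¹·Kᵀ·(x' − x̄) = [9, 23]
z = y + H·x̄ = [9, 23] + [-11, -26] = [-2, -3]

z = [-2, -3]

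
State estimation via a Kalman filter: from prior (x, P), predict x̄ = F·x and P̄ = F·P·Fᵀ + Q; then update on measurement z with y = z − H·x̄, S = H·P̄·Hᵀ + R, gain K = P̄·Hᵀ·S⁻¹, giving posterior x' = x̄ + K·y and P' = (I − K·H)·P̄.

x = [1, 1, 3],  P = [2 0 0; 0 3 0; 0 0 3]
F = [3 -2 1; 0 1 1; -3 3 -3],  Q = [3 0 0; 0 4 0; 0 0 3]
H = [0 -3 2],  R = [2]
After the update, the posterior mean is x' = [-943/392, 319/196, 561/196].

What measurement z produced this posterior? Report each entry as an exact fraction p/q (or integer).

x̄ = F·x = [4, 4, -9]
P̄ = F·P·Fᵀ + Q = [36 -3 -45; -3 10 0; -45 0 75]
S = H·P̄·Hᵀ + R = [392]
K = P̄·Hᵀ·S⁻¹ = [-81/392; -15/196; 75/196]
x' − x̄ = [-2511/392, -465/196, 2325/196] = K·y
y = (KᵀK)⁻¹·Kᵀ·(x' − x̄) = [31]
z = y + H·x̄ = [31] + [-30] = [1]

z = [1]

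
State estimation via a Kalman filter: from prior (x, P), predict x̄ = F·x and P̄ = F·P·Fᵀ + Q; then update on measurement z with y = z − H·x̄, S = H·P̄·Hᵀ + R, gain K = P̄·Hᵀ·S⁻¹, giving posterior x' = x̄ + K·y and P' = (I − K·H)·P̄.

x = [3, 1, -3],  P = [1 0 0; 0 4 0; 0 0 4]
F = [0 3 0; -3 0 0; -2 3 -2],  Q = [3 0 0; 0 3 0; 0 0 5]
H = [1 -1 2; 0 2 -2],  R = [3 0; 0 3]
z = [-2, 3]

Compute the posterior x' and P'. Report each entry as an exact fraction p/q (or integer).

x̄ = F·x = [3, -9, 3]
P̄ = F·P·Fᵀ + Q = [39 0 36; 0 12 6; 36 6 61]
y = z − H·x̄ = [-20, 27]
S = H·P̄·Hᵀ + R = [418 -304; -304 247]
K = P̄·Hᵀ·S⁻¹ = [97/190 32/95; 32/95 44/95; 36/95 2/95]
x' = x̄ + K·y = [179/95, -307/95, -381/95]
P' = (I − K·H)·P̄ = [1251/190 -384/95 -432/95; -384/95 612/95 546/95; -432/95 546/95 543/95]

x' = [179/95, -307/95, -381/95]
P' = [1251/190 -384/95 -432/95; -384/95 612/95 546/95; -432/95 546/95 543/95]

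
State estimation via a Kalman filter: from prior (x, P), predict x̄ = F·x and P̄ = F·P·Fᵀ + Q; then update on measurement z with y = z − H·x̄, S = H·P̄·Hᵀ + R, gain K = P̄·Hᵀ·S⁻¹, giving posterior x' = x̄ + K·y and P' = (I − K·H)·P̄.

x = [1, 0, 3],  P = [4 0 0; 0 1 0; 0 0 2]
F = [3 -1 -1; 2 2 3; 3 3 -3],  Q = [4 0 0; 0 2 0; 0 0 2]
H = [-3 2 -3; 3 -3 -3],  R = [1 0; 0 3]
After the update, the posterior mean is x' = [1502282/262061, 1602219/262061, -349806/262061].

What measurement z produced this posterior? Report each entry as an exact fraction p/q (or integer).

x̄ = F·x = [0, 11, -6]
P̄ = F·P·Fᵀ + Q = [43 16 39; 16 40 12; 39 12 65]
S = H·P̄·Hᵀ + R = [1499 234; 234 561]
K = P̄·Hᵀ·S⁻¹ = [-37210/262061 -1296/262061; 7676/262061 -53652/262061; -44964/262061 -34498/262061]
x' − x̄ = [1502282/262061, -1280452/262061, 1222560/262061] = K·y
y = (KᵀK)⁻¹·Kᵀ·(x' − x̄) = [-41, 18]
z = y + H·x̄ = [-41, 18] + [40, -15] = [-1, 3]

z = [-1, 3]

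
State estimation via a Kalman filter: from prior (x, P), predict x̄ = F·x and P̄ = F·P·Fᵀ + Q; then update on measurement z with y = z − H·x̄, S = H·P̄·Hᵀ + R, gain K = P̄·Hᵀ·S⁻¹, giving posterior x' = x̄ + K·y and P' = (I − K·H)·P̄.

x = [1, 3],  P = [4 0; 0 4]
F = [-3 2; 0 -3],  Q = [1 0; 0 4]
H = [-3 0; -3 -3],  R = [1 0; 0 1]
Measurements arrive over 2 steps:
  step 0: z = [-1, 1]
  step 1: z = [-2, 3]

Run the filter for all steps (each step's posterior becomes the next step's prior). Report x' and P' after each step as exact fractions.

step 0: x̄ = F·x = [3, -9]
step 0: P̄ = F·P·Fᵀ + Q = [53 -24; -24 40]
step 0: y = z − H·x̄ = [8, -17]
step 0: S = H·P̄·Hᵀ + R = [478 261; 261 406]
step 0: K = P̄·Hᵀ·S⁻¹ = [-1443/4343 -3/4343; 1440/4343 -41736/125947]
step 0: x' = x̄ + K·y = [1536/4343, -89931/125947]
step 0: P' = (I − K·H)·P̄ = [481/4343 -480/4343; -480/4343 27832/125947]
step 1: x̄ = F·x = [-313494/125947, 269793/125947]
step 1: P̄ = F·P·Fᵀ + Q = [529856/125947 -292272/125947; -292272/125947 754276/125947]
step 1: y = z − H·x̄ = [-1192376/125947, 246738/125947]
step 1: S = H·P̄·Hᵀ + R = [4894651/125947 2138256/125947; 2138256/125947 6422239/125947]
step 1: K = P̄·Hᵀ·S⁻¹ = [-2224320/6880129 -22992/6880129; 2201328/6880129 -68750364/213283999]
step 1: x' = x̄ + K·y = [3887934/6880129, -323865819/213283999]
step 1: P' = (I − K·H)·P̄ = [741440/6880129 -733776/6880129; -733776/6880129 45663844/213283999]

step 0: x' = [1536/4343, -89931/125947], P' = [481/4343 -480/4343; -480/4343 27832/125947]
step 1: x' = [3887934/6880129, -323865819/213283999], P' = [741440/6880129 -733776/6880129; -733776/6880129 45663844/213283999]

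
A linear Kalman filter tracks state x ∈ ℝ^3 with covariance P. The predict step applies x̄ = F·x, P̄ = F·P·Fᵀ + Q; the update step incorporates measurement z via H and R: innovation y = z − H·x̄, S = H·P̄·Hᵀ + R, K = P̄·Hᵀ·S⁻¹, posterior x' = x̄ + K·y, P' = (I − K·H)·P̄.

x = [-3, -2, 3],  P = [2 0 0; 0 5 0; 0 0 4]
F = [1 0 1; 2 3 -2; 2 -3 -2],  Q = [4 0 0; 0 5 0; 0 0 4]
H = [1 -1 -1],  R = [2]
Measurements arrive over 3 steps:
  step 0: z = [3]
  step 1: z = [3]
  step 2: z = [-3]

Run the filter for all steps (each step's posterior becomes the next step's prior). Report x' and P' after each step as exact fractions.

step 0: x' = [-54/19, -9, 54/19], P' = [1006/133 26/7 68/19; 26/7 347/7 -45; 68/19 -45 939/19]
step 1: x' = [-206125/53698, -507009/26849, 645049/53698], P' = [3596717/161094 670971/26849 -491771/161094; 670971/26849 1464322/26849 -740339/26849; -491771/161094 -740339/26849 3891185/161094]
step 2: x' = [289554270/73409809, -71182698/73409809, 568952253/73409809], P' = [3042454368/73409809 3608537172/73409809 -574409412/73409809; 3608537172/73409809 6294190436/73409809 -2513624362/73409809; -574409412/73409809 -2513624362/73409809 1905356870/73409809]

step 0: x̄ = F·x = [0, -18, -6]
step 0: P̄ = F·P·Fᵀ + Q = [10 -4 -4; -4 74 -21; -4 -21 73]
step 0: y = z − H·x̄ = [-21]
step 0: S = H·P̄·Hᵀ + R = [133]
step 0: K = P̄·Hᵀ·S⁻¹ = [18/133; -3/7; -8/19]
step 0: x' = x̄ + K·y = [-54/19, -9, 54/19]
step 0: P' = (I − K·H)·P̄ = [1006/133 26/7 68/19; 26/7 347/7 -45; 68/19 -45 939/19]
step 1: x̄ = F·x = [0, -729/19, 297/19]
step 1: P̄ = F·P·Fᵀ + Q = [477/7 -1453/7 281/7; -1453/7 164258/133 -32829/133; 281/7 -32829/133 8629/133]
step 1: y = z − H·x̄ = [-375/19]
step 1: S = H·P̄·Hᵀ + R = [161094/133]
step 1: K = P̄·Hᵀ·S⁻¹ = [31331/161094; -26506/26849; 29539/161094]
step 1: x' = x̄ + K·y = [-206125/53698, -507009/26849, 645049/53698]
step 1: P' = (I − K·H)·P̄ = [3596717/161094 670971/26849 -491771/161094; 670971/26849 1464322/26849 -740339/26849; -491771/161094 -740339/26849 3891185/161094]
step 2: x̄ = F·x = [219462/26849, -2372201/26849, 669853/26849]
step 2: P̄ = F·P·Fᵀ + Q = [1191456/26849 -306260/26849 109948/26849; -306260/26849 107689477/80547 -22593806/80547; 109948/26849 -22593806/80547 5994610/80547]
step 2: y = z − H·x̄ = [-2002357/26849]
step 2: S = H·P̄·Hᵀ + R = [73409809/80547]
step 2: K = P̄·Hᵀ·S⁻¹ = [4163304/73409809; -86014451/73409809; 16929040/73409809]
step 2: x' = x̄ + K·y = [289554270/73409809, -71182698/73409809, 568952253/73409809]
step 2: P' = (I − K·H)·P̄ = [3042454368/73409809 3608537172/73409809 -574409412/73409809; 3608537172/73409809 6294190436/73409809 -2513624362/73409809; -574409412/73409809 -2513624362/73409809 1905356870/73409809]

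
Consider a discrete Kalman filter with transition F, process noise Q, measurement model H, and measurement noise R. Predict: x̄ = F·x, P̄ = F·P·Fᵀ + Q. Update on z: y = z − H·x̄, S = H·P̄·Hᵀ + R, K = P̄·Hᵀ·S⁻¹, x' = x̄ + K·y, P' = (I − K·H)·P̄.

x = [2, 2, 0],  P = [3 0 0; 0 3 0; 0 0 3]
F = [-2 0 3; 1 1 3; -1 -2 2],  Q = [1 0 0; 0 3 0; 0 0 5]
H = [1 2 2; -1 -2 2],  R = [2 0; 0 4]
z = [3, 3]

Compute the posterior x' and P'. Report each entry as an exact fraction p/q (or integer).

x̄ = F·x = [-4, 4, -6]
P̄ = F·P·Fᵀ + Q = [40 21 24; 21 36 9; 24 9 32]
y = z − H·x̄ = [11, 19]
S = H·P̄·Hᵀ + R = [566 -140; -140 232]
K = P̄·Hᵀ·S⁻¹ = [3175/13964 -261/27928; 3813/27928 -13455/55856; 3459/13964 6823/27928]
x' = x̄ + K·y = [-46821/27928, 51665/55856, 38167/27928]
P' = (I − K·H)·P̄ = [141373/13964 -137937/27928 1457/13964; -137937/27928 155205/55856 -4821/27928; 1457/13964 -4821/27928 5141/13964]

x' = [-46821/27928, 51665/55856, 38167/27928]
P' = [141373/13964 -137937/27928 1457/13964; -137937/27928 155205/55856 -4821/27928; 1457/13964 -4821/27928 5141/13964]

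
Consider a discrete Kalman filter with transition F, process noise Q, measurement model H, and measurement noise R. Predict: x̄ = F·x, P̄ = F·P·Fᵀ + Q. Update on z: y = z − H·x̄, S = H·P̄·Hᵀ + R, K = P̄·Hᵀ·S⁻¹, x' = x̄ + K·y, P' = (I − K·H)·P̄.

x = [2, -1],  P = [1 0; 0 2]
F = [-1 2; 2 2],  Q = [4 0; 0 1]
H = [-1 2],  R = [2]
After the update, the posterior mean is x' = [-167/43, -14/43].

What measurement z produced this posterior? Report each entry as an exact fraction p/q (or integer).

z = [3]

x̄ = F·x = [-4, 2]
P̄ = F·P·Fᵀ + Q = [13 6; 6 13]
S = H·P̄·Hᵀ + R = [43]
K = P̄·Hᵀ·S⁻¹ = [-1/43; 20/43]
x' − x̄ = [5/43, -100/43] = K·y
y = (KᵀK)⁻¹·Kᵀ·(x' − x̄) = [-5]
z = y + H·x̄ = [-5] + [8] = [3]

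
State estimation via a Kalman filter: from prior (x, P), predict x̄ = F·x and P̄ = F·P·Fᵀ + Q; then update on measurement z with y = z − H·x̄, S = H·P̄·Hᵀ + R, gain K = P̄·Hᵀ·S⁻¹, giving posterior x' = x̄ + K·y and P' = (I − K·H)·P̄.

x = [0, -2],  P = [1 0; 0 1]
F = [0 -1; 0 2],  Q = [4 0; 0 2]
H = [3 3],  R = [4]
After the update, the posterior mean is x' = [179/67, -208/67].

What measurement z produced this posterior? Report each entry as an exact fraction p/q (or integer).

x̄ = F·x = [2, -4]
P̄ = F·P·Fᵀ + Q = [5 -2; -2 6]
S = H·P̄·Hᵀ + R = [67]
K = P̄·Hᵀ·S⁻¹ = [9/67; 12/67]
x' − x̄ = [45/67, 60/67] = K·y
y = (KᵀK)⁻¹·Kᵀ·(x' − x̄) = [5]
z = y + H·x̄ = [5] + [-6] = [-1]

z = [-1]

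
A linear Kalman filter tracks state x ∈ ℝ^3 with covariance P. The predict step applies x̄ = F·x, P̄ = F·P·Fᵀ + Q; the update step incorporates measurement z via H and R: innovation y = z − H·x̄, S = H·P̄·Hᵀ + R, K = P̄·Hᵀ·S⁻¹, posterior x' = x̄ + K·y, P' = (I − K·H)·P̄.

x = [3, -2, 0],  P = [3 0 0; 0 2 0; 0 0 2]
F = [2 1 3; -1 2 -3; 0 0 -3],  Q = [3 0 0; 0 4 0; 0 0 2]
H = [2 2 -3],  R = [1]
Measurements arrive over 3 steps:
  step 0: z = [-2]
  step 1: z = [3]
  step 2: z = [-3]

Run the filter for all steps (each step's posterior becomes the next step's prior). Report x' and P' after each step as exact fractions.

step 0: x' = [1508/293, -2163/293, -240/293], P' = [3199/293 -3508/293 -234/293; -3508/293 8885/293 3594/293; -234/293 3594/293 2260/293]
step 1: x' = [7970721/825023, -12089350/825023, -3566442/825023], P' = [34073412/825023 -49020020/825023 -10021470/825023; -49020020/825023 74517973/825023 16981278/825023; -10021470/825023 16981278/825023 4681894/825023]
step 2: x' = [-3571499678/3533674795, 18471851/8275585, 1287946890/706734959], P' = [101869039892/3533674795 -338561224/8275585 -5709311148/706734959; -338561224/8275585 520277906/8275585 24079848/1655117; -5709311148/706734959 24079848/1655117 3073648996/706734959]

step 0: x̄ = F·x = [4, -7, 0]
step 0: P̄ = F·P·Fᵀ + Q = [35 -20 -18; -20 33 18; -18 18 20]
step 0: y = z − H·x̄ = [4]
step 0: S = H·P̄·Hᵀ + R = [293]
step 0: K = P̄·Hᵀ·S⁻¹ = [84/293; -28/293; -60/293]
step 0: x' = x̄ + K·y = [1508/293, -2163/293, -240/293]
step 0: P' = (I − K·H)·P̄ = [3199/293 -3508/293 -234/293; -3508/293 8885/293 3594/293; -234/293 3594/293 2260/293]
step 1: x̄ = F·x = [133/293, -5114/293, 720/293]
step 1: P̄ = F·P·Fᵀ + Q = [47624/293 -6604/293 -29718/293; -6604/293 29751/293 -1926/293; -29718/293 -1926/293 20926/293]
step 1: y = z − H·x̄ = [13001/293]
step 1: S = H·P̄·Hᵀ + R = [825023/293]
step 1: K = P̄·Hᵀ·S⁻¹ = [171194/825023; 52072/825023; -126066/825023]
step 1: x' = x̄ + K·y = [7970721/825023, -12089350/825023, -3566442/825023]
step 1: P' = (I − K·H)·P̄ = [34073412/825023 -49020020/825023 -10021470/825023; -49020020/825023 74517973/825023 16981278/825023; -10021470/825023 16981278/825023 4681894/825023]
step 2: x̄ = F·x = [-6847234/825023, -21450095/825023, 10699326/825023]
step 2: P̄ = F·P·Fᵀ + Q = [40973684/825023 32829080/825023 -32952060/825023; 32829080/825023 309758366/825023 -89815032/825023; -32952060/825023 -89815032/825023 43787092/825023]
step 2: y = z − H·x̄ = [86217567/825023]
step 2: S = H·P̄·Hᵀ + R = [3533674795/825023]
step 2: K = P̄·Hᵀ·S⁻¹ = [246461708/3533674795; 2235644/8275585; -75379092/706734959]
step 2: x' = x̄ + K·y = [-3571499678/3533674795, 18471851/8275585, 1287946890/706734959]
step 2: P' = (I − K·H)·P̄ = [101869039892/3533674795 -338561224/8275585 -5709311148/706734959; -338561224/8275585 520277906/8275585 24079848/1655117; -5709311148/706734959 24079848/1655117 3073648996/706734959]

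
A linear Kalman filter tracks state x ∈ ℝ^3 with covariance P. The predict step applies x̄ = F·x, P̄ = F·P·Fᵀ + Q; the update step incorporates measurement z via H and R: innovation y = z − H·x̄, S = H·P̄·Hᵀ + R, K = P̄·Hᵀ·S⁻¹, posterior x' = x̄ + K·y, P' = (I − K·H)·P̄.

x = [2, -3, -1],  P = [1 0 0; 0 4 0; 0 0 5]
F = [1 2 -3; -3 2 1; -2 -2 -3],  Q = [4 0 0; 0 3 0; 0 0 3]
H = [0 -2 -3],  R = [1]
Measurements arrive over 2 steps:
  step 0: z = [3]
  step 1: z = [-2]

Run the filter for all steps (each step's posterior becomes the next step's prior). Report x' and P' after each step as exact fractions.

step 0: x' = [171/445, -5857/445, 3457/445], P' = [23441/445 -197/445 157/445; -197/445 14604/445 -9739/445; 157/445 -9739/445 6544/445]
step 1: x' = [-177151215/3516604, -5428063/502372, 27670221/3516604], P' = [2006677455/3516604 44288359/502372 -206717241/3516604; 44288359/502372 8807973/502372 -5828977/502372; -206717241/3516604 -5828977/502372 27391887/3516604]

step 0: x̄ = F·x = [-1, -13, 5]
step 0: P̄ = F·P·Fᵀ + Q = [66 -2 27; -2 33 -25; 27 -25 68]
step 0: y = z − H·x̄ = [-8]
step 0: S = H·P̄·Hᵀ + R = [445]
step 0: K = P̄·Hᵀ·S⁻¹ = [-77/445; 9/445; -154/445]
step 0: x' = x̄ + K·y = [171/445, -5857/445, 3457/445]
step 0: P' = (I − K·H)·P̄ = [23441/445 -197/445 157/445; -197/445 14604/445 -9739/445; 157/445 -9739/445 6544/445]
step 1: x̄ = F·x = [-21914/445, -1754/89, 1001/445]
step 1: P̄ = F·P·Fᵀ + Q = [257671/445 1955/89 -44749/445; 1955/89 47946/89 28243/89; -44749/445 28243/89 95851/445]
step 1: y = z − H·x̄ = [-15427/445]
step 1: S = H·P̄·Hᵀ + R = [3516604/445]
step 1: K = P̄·Hᵀ·S⁻¹ = [114697/3516604; -129015/502372; -569983/3516604]
step 1: x' = x̄ + K·y = [-177151215/3516604, -5428063/502372, 27670221/3516604]
step 1: P' = (I − K·H)·P̄ = [2006677455/3516604 44288359/502372 -206717241/3516604; 44288359/502372 8807973/502372 -5828977/502372; -206717241/3516604 -5828977/502372 27391887/3516604]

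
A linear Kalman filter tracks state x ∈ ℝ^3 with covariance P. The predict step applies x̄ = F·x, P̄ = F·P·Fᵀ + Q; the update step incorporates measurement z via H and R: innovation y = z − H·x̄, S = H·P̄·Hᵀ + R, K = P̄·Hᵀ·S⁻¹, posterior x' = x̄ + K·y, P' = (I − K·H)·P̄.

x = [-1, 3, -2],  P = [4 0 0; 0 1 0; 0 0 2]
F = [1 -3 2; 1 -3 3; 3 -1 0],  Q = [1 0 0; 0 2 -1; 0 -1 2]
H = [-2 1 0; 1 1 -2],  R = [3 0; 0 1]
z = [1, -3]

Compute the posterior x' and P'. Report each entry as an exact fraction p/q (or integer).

x' = [-7043/1744, -10023/1744, -2919/872]
P' = [9839/1744 15619/1744 6323/872; 15619/1744 27695/1744 10747/872; 6323/872 10747/872 4345/436]

x̄ = F·x = [-14, -16, -6]
P̄ = F·P·Fᵀ + Q = [22 25 15; 25 33 14; 15 14 39]
y = z − H·x̄ = [-11, 15]
S = H·P̄·Hᵀ + R = [24 -4; -4 146]
K = P̄·Hᵀ·S⁻¹ = [-1353/1744 83/872; -1181/1744 163/872; -633/872 -155/436]
x' = x̄ + K·y = [-7043/1744, -10023/1744, -2919/872]
P' = (I − K·H)·P̄ = [9839/1744 15619/1744 6323/872; 15619/1744 27695/1744 10747/872; 6323/872 10747/872 4345/436]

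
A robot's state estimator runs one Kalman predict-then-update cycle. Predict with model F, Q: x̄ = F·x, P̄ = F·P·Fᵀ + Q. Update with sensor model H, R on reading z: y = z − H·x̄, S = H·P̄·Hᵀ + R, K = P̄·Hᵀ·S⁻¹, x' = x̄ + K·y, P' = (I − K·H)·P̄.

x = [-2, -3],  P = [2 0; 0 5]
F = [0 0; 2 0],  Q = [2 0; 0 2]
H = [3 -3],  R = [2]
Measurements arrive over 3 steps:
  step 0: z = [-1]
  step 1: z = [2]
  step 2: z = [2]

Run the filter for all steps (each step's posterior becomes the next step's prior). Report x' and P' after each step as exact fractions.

step 0: x' = [-39/55, -5/11], P' = [92/55 18/11; 18/11 20/11]
step 1: x' = [-372/2701, -2214/2701], P' = [4412/2701 4302/2701; 4302/2701 4780/2701]
step 2: x' = [1902/26147, -15318/26147], P' = [212852/130735 41490/26147; 41490/26147 46100/26147]

step 0: x̄ = F·x = [0, -4]
step 0: P̄ = F·P·Fᵀ + Q = [2 0; 0 10]
step 0: y = z − H·x̄ = [-13]
step 0: S = H·P̄·Hᵀ + R = [110]
step 0: K = P̄·Hᵀ·S⁻¹ = [3/55; -3/11]
step 0: x' = x̄ + K·y = [-39/55, -5/11]
step 0: P' = (I − K·H)·P̄ = [92/55 18/11; 18/11 20/11]
step 1: x̄ = F·x = [0, -78/55]
step 1: P̄ = F·P·Fᵀ + Q = [2 0; 0 478/55]
step 1: y = z − H·x̄ = [-124/55]
step 1: S = H·P̄·Hᵀ + R = [5402/55]
step 1: K = P̄·Hᵀ·S⁻¹ = [165/2701; -717/2701]
step 1: x' = x̄ + K·y = [-372/2701, -2214/2701]
step 1: P' = (I − K·H)·P̄ = [4412/2701 4302/2701; 4302/2701 4780/2701]
step 2: x̄ = F·x = [0, -744/2701]
step 2: P̄ = F·P·Fᵀ + Q = [2 0; 0 23050/2701]
step 2: y = z − H·x̄ = [3170/2701]
step 2: S = H·P̄·Hᵀ + R = [261470/2701]
step 2: K = P̄·Hᵀ·S⁻¹ = [8103/130735; -6915/26147]
step 2: x' = x̄ + K·y = [1902/26147, -15318/26147]
step 2: P' = (I − K·H)·P̄ = [212852/130735 41490/26147; 41490/26147 46100/26147]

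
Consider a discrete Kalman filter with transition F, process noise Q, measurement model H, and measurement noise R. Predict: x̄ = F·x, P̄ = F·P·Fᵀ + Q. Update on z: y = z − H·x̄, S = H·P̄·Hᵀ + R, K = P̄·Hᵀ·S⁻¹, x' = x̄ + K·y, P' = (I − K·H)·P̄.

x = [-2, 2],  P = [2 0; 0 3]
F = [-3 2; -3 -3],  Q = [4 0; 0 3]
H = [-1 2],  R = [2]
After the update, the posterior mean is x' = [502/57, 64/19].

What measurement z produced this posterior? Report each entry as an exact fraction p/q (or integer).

z = [-2]

x̄ = F·x = [10, 0]
P̄ = F·P·Fᵀ + Q = [34 0; 0 48]
S = H·P̄·Hᵀ + R = [228]
K = P̄·Hᵀ·S⁻¹ = [-17/114; 8/19]
x' − x̄ = [-68/57, 64/19] = K·y
y = (KᵀK)⁻¹·Kᵀ·(x' − x̄) = [8]
z = y + H·x̄ = [8] + [-10] = [-2]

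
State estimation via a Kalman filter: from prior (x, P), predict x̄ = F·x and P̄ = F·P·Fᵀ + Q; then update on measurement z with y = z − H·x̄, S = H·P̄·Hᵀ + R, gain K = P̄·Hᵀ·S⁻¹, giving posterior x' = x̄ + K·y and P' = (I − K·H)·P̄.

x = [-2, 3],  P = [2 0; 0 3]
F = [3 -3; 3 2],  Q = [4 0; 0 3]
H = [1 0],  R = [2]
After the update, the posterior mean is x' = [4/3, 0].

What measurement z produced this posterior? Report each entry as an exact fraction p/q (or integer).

x̄ = F·x = [-15, 0]
P̄ = F·P·Fᵀ + Q = [49 0; 0 33]
S = H·P̄·Hᵀ + R = [51]
K = P̄·Hᵀ·S⁻¹ = [49/51; 0]
x' − x̄ = [49/3, 0] = K·y
y = (KᵀK)⁻¹·Kᵀ·(x' − x̄) = [17]
z = y + H·x̄ = [17] + [-15] = [2]

z = [2]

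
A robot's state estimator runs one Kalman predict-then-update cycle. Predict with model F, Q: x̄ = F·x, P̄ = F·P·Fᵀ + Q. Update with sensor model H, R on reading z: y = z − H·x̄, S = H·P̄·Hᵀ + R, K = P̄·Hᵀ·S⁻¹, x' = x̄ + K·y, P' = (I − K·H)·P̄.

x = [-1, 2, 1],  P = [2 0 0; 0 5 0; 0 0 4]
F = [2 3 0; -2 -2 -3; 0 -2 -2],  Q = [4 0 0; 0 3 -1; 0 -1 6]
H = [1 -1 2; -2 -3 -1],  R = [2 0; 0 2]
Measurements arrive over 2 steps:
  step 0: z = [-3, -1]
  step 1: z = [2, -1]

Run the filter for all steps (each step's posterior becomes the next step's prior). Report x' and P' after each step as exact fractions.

step 0: x' = [4232/1429, -817/1429, -23284/7145], P' = [328133/8574 -142147/8574 -231097/8574; -142147/8574 63305/8574 99803/8574; -231097/8574 99803/8574 830713/42870]
step 1: x' = [7058573418/4649471897, -2687381096/4649471897, -681338963/4649471897], P' = [22276026905/4649471897 -9496281997/4649471897 -15529059017/4649471897; -9496281997/4649471897 4965270799/4649471897 6461888135/4649471897; -15529059017/4649471897 6461888135/4649471897 12681514053/4649471897]

step 0: x̄ = F·x = [4, -5, -6]
step 0: P̄ = F·P·Fᵀ + Q = [57 -38 -30; -38 67 43; -30 43 42]
step 0: y = z − H·x̄ = [0, -14]
step 0: S = H·P̄·Hᵀ + R = [78 -24; -24 557]
step 0: K = P̄·Hᵀ·S⁻¹ = [4043/8574 106/1429; -2923/8574 -452/1429; 3463/42870 -1399/7145]
step 0: x' = x̄ + K·y = [4232/1429, -817/1429, -23284/7145]
step 0: P' = (I − K·H)·P̄ = [328133/8574 -142147/8574 -231097/8574; -142147/8574 63305/8574 99803/8574; -231097/8574 99803/8574 830713/42870]
step 1: x̄ = F·x = [6013/1429, 35702/7145, 54738/7145]
step 1: P̄ = F·P·Fᵀ + Q = [210809/8574 217463/8574 257164/4287; 217463/8574 1870267/42870 1866389/21435; 257164/4287 1866389/21435 4419146/21435]
step 1: y = z − H·x̄ = [-89549/7145, 214829/7145]
step 1: S = H·P̄·Hᵀ + R = [15772019/21435 -7797213/7145; -7797213/7145 25234541/14290]
step 1: K = P̄·Hᵀ·S⁻¹ = [357095434/4649471897 -267074401/4649471897; -768888263/4649471897 -1182568269/4649471897; 1686040477/4649471897 -504530212/4649471897]
step 1: x' = x̄ + K·y = [7058573418/4649471897, -2687381096/4649471897, -681338963/4649471897]
step 1: P' = (I − K·H)·P̄ = [22276026905/4649471897 -9496281997/4649471897 -15529059017/4649471897; -9496281997/4649471897 4965270799/4649471897 6461888135/4649471897; -15529059017/4649471897 6461888135/4649471897 12681514053/4649471897]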